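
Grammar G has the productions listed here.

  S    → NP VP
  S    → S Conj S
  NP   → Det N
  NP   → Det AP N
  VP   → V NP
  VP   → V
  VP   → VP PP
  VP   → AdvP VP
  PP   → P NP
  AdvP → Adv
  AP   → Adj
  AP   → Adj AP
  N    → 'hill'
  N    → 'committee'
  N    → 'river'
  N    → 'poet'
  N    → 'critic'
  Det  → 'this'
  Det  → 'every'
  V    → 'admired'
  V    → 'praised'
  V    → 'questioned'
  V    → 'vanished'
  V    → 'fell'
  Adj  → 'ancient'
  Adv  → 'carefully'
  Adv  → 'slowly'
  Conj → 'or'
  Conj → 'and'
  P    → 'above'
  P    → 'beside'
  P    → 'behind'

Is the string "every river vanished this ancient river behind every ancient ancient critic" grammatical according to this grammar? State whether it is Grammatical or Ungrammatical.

S
  NP
    Det: every
    N: river
  VP
    VP
      V: vanished
      NP
        Det: this
        AP
          Adj: ancient
        N: river
    PP
      P: behind
      NP
        Det: every
        AP
          Adj: ancient
          AP
            Adj: ancient
        N: critic
Every word is introduced by a lexical rule and the phrasal rules combine the resulting categories into a single S.

Grammatical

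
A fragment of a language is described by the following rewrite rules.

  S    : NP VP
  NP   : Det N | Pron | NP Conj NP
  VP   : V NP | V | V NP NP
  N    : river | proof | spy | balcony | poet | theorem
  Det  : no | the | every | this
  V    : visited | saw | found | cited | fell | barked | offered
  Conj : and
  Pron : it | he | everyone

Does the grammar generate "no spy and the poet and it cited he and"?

Ungrammatical

For S → NP VP, every NP-prefix leaves a non-VP remainder: after 'no spy' the remainder is not a VP; after 'no spy and the poet' the remainder is not a VP; after 'no spy and the poet and it' the remainder is not a VP.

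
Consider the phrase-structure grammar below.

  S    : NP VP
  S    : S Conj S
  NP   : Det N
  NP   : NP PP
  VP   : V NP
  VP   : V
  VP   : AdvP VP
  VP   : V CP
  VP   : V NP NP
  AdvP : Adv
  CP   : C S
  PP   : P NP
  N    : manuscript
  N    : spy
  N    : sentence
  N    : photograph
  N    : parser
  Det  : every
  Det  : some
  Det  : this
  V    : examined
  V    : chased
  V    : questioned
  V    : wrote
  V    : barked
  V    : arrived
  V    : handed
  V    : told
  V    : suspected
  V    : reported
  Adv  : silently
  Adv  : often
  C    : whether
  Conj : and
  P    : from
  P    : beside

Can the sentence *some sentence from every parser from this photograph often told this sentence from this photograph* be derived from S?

[S [NP [NP [Det some] [N sentence]] [PP [P from] [NP [NP [Det every] [N parser]] [PP [P from] [NP [Det this] [N photograph]]]]]] [VP [AdvP [Adv often]] [VP [V told] [NP [NP [Det this] [N sentence]] [PP [P from] [NP [Det this] [N photograph]]]]]]]
Every word is introduced by a lexical rule and the phrasal rules combine the resulting categories into a single S.

Grammatical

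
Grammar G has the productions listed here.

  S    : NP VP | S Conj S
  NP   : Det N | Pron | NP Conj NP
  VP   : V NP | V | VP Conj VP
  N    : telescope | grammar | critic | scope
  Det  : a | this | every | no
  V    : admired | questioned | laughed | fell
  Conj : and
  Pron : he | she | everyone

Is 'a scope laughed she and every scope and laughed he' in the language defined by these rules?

[S [NP [Det a] [N scope]] [VP [VP [V laughed] [NP [NP [Pron she]] [Conj and] [NP [Det every] [N scope]]]] [Conj and] [VP [V laughed] [NP [Pron he]]]]]
The bracketing above is licensed at every node by one of the given productions, with S at the root.

Grammatical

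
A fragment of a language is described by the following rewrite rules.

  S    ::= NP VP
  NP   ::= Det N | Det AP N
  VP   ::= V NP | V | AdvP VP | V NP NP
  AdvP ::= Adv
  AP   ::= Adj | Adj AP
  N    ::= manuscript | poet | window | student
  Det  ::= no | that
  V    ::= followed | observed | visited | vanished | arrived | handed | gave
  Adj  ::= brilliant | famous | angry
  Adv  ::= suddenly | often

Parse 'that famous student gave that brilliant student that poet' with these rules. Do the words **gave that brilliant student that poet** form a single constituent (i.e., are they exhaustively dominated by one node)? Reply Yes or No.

[S [NP [Det that] [AP [Adj famous]] [N student]] [VP [V gave] [NP [Det that] [AP [Adj brilliant]] [N student]] [NP [Det that] [N poet]]]]
The words 'gave that brilliant student that poet' are exhaustively dominated by a single VP node (built by VP → V NP NP), so they form a constituent.

Yes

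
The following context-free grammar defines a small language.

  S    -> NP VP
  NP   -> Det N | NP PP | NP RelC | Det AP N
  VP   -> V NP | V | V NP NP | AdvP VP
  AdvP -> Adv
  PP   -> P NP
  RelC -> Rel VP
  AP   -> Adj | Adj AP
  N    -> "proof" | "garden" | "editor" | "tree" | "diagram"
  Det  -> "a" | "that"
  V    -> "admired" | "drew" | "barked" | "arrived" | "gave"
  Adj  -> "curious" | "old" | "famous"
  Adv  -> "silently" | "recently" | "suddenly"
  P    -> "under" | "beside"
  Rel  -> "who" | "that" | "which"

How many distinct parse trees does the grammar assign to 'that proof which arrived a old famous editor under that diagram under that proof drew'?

Two of the 5 distinct bracketings:
[S [NP [NP [NP [Det that] [N proof]] [RelC [Rel which] [VP [V arrived] [NP [Det a] [AP [Adj old] [AP [Adj famous]]] [N editor]]]]] [PP [P under] [NP [NP [Det that] [N diagram]] [PP [P under] [NP [Det that] [N proof]]]]]] [VP [V drew]]]
[S [NP [NP [NP [NP [Det that] [N proof]] [RelC [Rel which] [VP [V arrived] [NP [Det a] [AP [Adj old] [AP [Adj famous]]] [N editor]]]]] [PP [P under] [NP [Det that] [N diagram]]]] [PP [P under] [NP [Det that] [N proof]]]] [VP [V drew]]]
The trees differ in how a recursive rule is bracketed over the same span.

5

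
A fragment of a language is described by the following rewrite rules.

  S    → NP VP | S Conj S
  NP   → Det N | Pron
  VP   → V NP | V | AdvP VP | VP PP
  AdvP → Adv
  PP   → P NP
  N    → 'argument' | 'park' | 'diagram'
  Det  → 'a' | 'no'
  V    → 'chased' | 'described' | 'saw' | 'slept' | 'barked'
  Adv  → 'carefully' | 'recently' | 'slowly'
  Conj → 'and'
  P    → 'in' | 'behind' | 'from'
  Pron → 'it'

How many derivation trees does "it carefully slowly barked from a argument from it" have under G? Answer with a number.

6

Two of the 6 distinct bracketings:
[S [NP [Pron it]] [VP [AdvP [Adv carefully]] [VP [AdvP [Adv slowly]] [VP [VP [VP [V barked]] [PP [P from] [NP [Det a] [N argument]]]] [PP [P from] [NP [Pron it]]]]]]]
[S [NP [Pron it]] [VP [AdvP [Adv carefully]] [VP [VP [AdvP [Adv slowly]] [VP [VP [V barked]] [PP [P from] [NP [Det a] [N argument]]]]] [PP [P from] [NP [Pron it]]]]]]
The trees differ in how a recursive rule is bracketed over the same span.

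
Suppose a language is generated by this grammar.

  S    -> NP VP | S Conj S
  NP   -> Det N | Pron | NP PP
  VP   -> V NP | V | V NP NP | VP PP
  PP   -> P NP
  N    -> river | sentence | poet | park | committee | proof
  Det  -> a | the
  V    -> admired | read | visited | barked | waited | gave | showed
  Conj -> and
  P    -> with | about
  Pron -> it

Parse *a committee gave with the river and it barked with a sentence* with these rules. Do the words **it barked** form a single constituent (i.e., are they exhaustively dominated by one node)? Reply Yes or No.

[S [S [NP [Det a] [N committee]] [VP [VP [V gave]] [PP [P with] [NP [Det the] [N river]]]]] [Conj and] [S [NP [Pron it]] [VP [VP [V barked]] [PP [P with] [NP [Det a] [N sentence]]]]]]
The smallest constituent containing 'it barked' is the S spanning 'it barked with a sentence'; no single node in the tree dominates exactly the given words.

No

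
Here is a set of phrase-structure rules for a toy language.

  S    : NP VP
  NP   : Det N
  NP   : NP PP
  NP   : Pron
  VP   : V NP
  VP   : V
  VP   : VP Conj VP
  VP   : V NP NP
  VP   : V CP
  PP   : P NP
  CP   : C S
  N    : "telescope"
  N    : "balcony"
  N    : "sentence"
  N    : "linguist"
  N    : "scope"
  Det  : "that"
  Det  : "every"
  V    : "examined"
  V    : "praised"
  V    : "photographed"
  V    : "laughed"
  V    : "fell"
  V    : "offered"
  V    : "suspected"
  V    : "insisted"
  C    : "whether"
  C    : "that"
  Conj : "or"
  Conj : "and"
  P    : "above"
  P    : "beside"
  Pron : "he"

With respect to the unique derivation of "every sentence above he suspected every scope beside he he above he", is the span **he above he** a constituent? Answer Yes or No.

[S [NP [NP [Det every] [N sentence]] [PP [P above] [NP [Pron he]]]] [VP [V suspected] [NP [NP [Det every] [N scope]] [PP [P beside] [NP [Pron he]]]] [NP [NP [Pron he]] [PP [P above] [NP [Pron he]]]]]]
The words 'he above he' are exhaustively dominated by a single NP node (built by NP → NP PP), so they form a constituent.

Yes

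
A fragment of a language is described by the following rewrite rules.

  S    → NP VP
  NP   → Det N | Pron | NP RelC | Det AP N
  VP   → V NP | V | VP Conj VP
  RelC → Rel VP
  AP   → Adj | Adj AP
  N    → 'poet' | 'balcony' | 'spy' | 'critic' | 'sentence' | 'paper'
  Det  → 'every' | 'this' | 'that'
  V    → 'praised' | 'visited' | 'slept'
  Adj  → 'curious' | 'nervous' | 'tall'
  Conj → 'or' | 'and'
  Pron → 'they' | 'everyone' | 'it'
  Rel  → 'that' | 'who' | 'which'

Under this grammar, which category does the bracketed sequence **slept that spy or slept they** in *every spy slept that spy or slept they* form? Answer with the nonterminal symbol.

S
  NP
    Det: every
    N: spy
  VP
    VP
      V: slept
      NP
        Det: that
        N: spy
    Conj: or
    VP
      V: slept
      NP
        Pron: they
The span 'slept that spy or slept they' is the VP node built by VP → VP Conj VP.

VP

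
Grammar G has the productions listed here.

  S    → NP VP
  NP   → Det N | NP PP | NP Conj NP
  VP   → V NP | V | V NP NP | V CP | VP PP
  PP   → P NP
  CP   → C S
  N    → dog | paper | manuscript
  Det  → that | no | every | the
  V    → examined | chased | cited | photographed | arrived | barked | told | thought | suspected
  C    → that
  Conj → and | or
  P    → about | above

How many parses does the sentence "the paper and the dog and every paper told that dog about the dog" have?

4

Two of the 4 distinct bracketings:
[S [NP [NP [Det the] [N paper]] [Conj and] [NP [NP [Det the] [N dog]] [Conj and] [NP [Det every] [N paper]]]] [VP [V told] [NP [NP [Det that] [N dog]] [PP [P about] [NP [Det the] [N dog]]]]]]
[S [NP [NP [Det the] [N paper]] [Conj and] [NP [NP [Det the] [N dog]] [Conj and] [NP [Det every] [N paper]]]] [VP [VP [V told] [NP [Det that] [N dog]]] [PP [P about] [NP [Det the] [N dog]]]]]
The difference turns on whether NP → NP PP is used at the relevant span, versus an alternative expansion of NP.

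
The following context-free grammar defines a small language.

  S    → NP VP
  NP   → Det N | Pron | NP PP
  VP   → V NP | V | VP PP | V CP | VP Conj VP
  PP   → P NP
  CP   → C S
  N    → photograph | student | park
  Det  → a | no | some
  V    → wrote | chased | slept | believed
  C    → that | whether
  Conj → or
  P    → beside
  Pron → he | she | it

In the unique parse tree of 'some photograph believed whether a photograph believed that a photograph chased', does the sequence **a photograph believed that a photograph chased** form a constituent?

Yes

[S [NP [Det some] [N photograph]] [VP [V believed] [CP [C whether] [S [NP [Det a] [N photograph]] [VP [V believed] [CP [C that] [S [NP [Det a] [N photograph]] [VP [V chased]]]]]]]]]
The words 'a photograph believed that a photograph chased' are exhaustively dominated by a single S node (built by S → NP VP), so they form a constituent.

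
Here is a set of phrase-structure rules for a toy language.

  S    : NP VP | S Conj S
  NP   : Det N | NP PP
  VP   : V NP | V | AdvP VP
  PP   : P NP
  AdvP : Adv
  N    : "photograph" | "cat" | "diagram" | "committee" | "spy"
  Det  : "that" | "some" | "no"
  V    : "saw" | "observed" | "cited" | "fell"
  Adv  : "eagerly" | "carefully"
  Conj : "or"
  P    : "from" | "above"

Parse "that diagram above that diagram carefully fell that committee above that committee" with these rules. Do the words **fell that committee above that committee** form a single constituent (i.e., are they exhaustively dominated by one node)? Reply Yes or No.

[S [NP [NP [Det that] [N diagram]] [PP [P above] [NP [Det that] [N diagram]]]] [VP [AdvP [Adv carefully]] [VP [V fell] [NP [NP [Det that] [N committee]] [PP [P above] [NP [Det that] [N committee]]]]]]]
The words 'fell that committee above that committee' are exhaustively dominated by a single VP node (built by VP → V NP), so they form a constituent.

Yes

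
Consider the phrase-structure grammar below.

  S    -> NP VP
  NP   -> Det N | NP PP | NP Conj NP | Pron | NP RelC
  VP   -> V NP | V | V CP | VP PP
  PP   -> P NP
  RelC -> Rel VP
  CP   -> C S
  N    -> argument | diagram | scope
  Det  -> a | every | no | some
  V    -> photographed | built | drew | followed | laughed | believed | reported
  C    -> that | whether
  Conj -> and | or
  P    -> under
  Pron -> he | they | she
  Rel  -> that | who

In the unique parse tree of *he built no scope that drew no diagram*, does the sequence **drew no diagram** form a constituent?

[S [NP [Pron he]] [VP [V built] [NP [NP [Det no] [N scope]] [RelC [Rel that] [VP [V drew] [NP [Det no] [N diagram]]]]]]]
The words 'drew no diagram' are exhaustively dominated by a single VP node (built by VP → V NP), so they form a constituent.

Yes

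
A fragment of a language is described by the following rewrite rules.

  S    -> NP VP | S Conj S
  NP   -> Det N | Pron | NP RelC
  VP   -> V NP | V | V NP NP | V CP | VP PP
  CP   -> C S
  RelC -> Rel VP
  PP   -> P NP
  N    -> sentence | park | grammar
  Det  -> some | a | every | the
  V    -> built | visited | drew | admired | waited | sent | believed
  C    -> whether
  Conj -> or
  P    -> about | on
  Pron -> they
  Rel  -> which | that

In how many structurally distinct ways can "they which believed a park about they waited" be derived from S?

1

[S [NP [NP [Pron they]] [RelC [Rel which] [VP [VP [V believed] [NP [Det a] [N park]]] [PP [P about] [NP [Pron they]]]]]] [VP [V waited]]]
No rule offers an alternative attachment or grouping for any span, so this is the only derivation.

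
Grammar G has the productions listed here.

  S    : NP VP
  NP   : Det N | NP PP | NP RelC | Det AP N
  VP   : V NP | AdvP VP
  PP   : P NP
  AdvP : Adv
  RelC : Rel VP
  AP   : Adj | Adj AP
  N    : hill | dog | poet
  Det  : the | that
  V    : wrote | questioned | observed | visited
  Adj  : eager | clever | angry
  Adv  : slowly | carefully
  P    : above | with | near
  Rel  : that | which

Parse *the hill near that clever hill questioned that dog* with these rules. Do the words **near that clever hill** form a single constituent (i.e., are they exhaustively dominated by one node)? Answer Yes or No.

Yes

[S [NP [NP [Det the] [N hill]] [PP [P near] [NP [Det that] [AP [Adj clever]] [N hill]]]] [VP [V questioned] [NP [Det that] [N dog]]]]
The words 'near that clever hill' are exhaustively dominated by a single PP node (built by PP → P NP), so they form a constituent.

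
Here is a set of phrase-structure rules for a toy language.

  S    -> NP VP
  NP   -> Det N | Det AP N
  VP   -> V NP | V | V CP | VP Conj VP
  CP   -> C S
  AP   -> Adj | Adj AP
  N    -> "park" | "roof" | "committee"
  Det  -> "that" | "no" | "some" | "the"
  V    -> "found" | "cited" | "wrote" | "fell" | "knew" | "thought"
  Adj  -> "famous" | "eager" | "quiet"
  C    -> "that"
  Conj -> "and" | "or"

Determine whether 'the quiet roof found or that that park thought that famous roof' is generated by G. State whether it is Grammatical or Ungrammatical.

A Conj word can never sit immediately before a C/Det word in any string this grammar generates, so the substring 'or that' rules out a derivation.

Ungrammatical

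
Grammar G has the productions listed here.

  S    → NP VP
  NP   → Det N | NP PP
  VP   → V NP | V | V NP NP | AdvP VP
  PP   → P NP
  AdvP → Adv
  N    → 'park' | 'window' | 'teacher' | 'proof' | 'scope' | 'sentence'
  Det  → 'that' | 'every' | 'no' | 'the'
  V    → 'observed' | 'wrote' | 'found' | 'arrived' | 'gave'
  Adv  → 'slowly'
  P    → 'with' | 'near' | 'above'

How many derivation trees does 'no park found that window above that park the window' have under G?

1

[S [NP [Det no] [N park]] [VP [V found] [NP [NP [Det that] [N window]] [PP [P above] [NP [Det that] [N park]]]] [NP [Det the] [N window]]]]
No rule offers an alternative attachment or grouping for any span, so this is the only derivation.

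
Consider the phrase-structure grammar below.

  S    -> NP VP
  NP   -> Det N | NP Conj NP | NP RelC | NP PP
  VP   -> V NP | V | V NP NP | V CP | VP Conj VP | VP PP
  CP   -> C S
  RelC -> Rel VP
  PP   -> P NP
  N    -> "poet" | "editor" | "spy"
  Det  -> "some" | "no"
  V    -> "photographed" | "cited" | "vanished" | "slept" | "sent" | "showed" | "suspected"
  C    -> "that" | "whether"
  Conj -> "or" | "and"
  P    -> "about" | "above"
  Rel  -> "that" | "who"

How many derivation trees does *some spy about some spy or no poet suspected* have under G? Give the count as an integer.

2

The two bracketings:
[S [NP [NP [NP [Det some] [N spy]] [PP [P about] [NP [Det some] [N spy]]]] [Conj or] [NP [Det no] [N poet]]] [VP [V suspected]]]
[S [NP [NP [Det some] [N spy]] [PP [P about] [NP [NP [Det some] [N spy]] [Conj or] [NP [Det no] [N poet]]]]] [VP [V suspected]]]
The trees differ in how a recursive rule is bracketed over the same span.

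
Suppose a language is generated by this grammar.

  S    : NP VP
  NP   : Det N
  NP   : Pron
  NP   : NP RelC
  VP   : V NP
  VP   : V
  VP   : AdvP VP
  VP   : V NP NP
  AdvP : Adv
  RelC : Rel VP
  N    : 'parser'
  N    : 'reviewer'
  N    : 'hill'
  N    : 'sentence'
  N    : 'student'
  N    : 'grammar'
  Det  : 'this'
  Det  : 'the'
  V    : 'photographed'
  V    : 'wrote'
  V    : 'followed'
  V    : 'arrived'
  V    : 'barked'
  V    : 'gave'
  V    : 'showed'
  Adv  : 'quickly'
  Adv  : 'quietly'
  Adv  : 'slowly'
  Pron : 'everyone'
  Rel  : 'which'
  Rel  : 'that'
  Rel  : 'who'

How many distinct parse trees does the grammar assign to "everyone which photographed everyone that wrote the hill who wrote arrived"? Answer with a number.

Two of the 7 distinct bracketings:
[S [NP [NP [Pron everyone]] [RelC [Rel which] [VP [V photographed] [NP [NP [Pron everyone]] [RelC [Rel that] [VP [V wrote] [NP [NP [Det the] [N hill]] [RelC [Rel who] [VP [V wrote]]]]]]]]]] [VP [V arrived]]]
[S [NP [NP [Pron everyone]] [RelC [Rel which] [VP [V photographed] [NP [NP [NP [Pron everyone]] [RelC [Rel that] [VP [V wrote] [NP [Det the] [N hill]]]]] [RelC [Rel who] [VP [V wrote]]]]]]] [VP [V arrived]]]
The trees differ in how a recursive rule is bracketed over the same span.

7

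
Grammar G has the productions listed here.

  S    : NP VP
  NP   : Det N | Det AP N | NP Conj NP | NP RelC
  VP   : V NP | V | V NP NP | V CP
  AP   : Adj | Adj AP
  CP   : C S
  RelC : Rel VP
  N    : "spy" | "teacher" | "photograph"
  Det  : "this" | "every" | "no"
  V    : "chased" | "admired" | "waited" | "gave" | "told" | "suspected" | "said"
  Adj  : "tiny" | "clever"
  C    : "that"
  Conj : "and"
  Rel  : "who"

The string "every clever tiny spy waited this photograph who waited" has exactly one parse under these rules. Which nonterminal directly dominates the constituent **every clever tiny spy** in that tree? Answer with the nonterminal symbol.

S

[S [NP [Det every] [AP [Adj clever] [AP [Adj tiny]]] [N spy]] [VP [V waited] [NP [NP [Det this] [N photograph]] [RelC [Rel who] [VP [V waited]]]]]]
The span 'every clever tiny spy' is the NP node built by NP → Det AP N.
Its mother is the S built by S → NP VP.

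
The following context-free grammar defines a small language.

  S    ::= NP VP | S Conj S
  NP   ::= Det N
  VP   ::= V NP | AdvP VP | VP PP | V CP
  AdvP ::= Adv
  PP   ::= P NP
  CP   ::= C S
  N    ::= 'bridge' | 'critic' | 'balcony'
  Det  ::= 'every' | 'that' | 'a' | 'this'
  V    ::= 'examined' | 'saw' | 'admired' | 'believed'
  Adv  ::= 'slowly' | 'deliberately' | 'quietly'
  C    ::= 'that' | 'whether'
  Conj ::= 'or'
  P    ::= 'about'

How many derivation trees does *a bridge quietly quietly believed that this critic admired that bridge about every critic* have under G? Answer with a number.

Two of the 4 distinct bracketings:
[S [NP [Det a] [N bridge]] [VP [AdvP [Adv quietly]] [VP [AdvP [Adv quietly]] [VP [VP [V believed] [CP [C that] [S [NP [Det this] [N critic]] [VP [V admired] [NP [Det that] [N bridge]]]]]] [PP [P about] [NP [Det every] [N critic]]]]]]]
[S [NP [Det a] [N bridge]] [VP [AdvP [Adv quietly]] [VP [AdvP [Adv quietly]] [VP [V believed] [CP [C that] [S [NP [Det this] [N critic]] [VP [VP [V admired] [NP [Det that] [N bridge]]] [PP [P about] [NP [Det every] [N critic]]]]]]]]]]
The trees differ in how a recursive rule is bracketed over the same span.

4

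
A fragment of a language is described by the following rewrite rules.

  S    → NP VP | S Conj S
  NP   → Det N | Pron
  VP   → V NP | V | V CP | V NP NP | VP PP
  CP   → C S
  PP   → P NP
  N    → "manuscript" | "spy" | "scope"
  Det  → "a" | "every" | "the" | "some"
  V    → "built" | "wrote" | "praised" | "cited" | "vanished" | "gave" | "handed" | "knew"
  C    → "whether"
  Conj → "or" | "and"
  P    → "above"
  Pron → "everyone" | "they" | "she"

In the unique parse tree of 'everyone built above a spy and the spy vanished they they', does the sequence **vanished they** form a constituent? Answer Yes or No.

[S [S [NP [Pron everyone]] [VP [VP [V built]] [PP [P above] [NP [Det a] [N spy]]]]] [Conj and] [S [NP [Det the] [N spy]] [VP [V vanished] [NP [Pron they]] [NP [Pron they]]]]]
The smallest constituent containing 'vanished they' is the VP spanning 'vanished they they'; no single node in the tree dominates exactly the given words.

No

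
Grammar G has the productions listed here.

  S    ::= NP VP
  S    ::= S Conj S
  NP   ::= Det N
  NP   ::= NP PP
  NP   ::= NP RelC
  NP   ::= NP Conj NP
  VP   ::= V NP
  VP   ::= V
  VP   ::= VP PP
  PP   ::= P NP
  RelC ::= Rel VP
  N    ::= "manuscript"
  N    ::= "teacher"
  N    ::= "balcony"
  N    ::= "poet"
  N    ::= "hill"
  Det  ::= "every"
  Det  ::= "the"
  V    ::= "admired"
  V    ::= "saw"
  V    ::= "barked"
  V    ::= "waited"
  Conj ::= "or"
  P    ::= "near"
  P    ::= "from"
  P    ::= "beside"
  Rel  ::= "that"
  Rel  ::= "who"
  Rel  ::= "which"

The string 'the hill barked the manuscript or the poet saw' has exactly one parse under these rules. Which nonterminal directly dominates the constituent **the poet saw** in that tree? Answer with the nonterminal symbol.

S

S
  S
    NP
      Det: the
      N: hill
    VP
      V: barked
      NP
        Det: the
        N: manuscript
  Conj: or
  S
    NP
      Det: the
      N: poet
    VP
      V: saw
The span 'the poet saw' is the S node built by S → NP VP.
Its mother is the S built by S → S Conj S.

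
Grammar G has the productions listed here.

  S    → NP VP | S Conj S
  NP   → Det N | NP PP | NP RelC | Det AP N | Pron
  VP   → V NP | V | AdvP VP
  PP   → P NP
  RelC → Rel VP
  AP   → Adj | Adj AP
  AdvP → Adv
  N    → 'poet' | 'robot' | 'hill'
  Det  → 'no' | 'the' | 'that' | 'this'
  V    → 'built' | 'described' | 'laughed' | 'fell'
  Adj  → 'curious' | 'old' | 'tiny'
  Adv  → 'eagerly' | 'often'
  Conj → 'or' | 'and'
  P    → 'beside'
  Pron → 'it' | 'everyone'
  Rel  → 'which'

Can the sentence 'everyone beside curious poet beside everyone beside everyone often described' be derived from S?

Ungrammatical

A P word can never sit immediately before an Adj word in any string this grammar generates, so the substring 'beside curious' rules out a derivation.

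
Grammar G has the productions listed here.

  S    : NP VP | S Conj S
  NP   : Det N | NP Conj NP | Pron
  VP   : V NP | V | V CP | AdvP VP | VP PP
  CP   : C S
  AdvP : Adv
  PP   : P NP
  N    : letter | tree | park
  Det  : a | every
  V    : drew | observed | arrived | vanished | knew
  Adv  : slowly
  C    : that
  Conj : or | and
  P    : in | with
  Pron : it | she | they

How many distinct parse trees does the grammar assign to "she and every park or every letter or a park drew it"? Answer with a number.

Two of the 5 distinct bracketings:
[S [NP [NP [Pron she]] [Conj and] [NP [NP [Det every] [N park]] [Conj or] [NP [NP [Det every] [N letter]] [Conj or] [NP [Det a] [N park]]]]] [VP [V drew] [NP [Pron it]]]]
[S [NP [NP [Pron she]] [Conj and] [NP [NP [NP [Det every] [N park]] [Conj or] [NP [Det every] [N letter]]] [Conj or] [NP [Det a] [N park]]]] [VP [V drew] [NP [Pron it]]]]
The trees differ in how a recursive rule is bracketed over the same span.

5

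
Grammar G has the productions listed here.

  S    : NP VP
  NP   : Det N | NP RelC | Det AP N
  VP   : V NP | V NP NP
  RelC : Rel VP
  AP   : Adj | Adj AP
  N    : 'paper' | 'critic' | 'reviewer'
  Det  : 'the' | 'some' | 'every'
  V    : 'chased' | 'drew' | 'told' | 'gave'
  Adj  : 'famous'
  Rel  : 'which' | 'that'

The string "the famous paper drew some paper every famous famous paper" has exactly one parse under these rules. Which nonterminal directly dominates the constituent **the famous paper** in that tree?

S

S
  NP
    Det: the
    AP
      Adj: famous
    N: paper
  VP
    V: drew
    NP
      Det: some
      N: paper
    NP
      Det: every
      AP
        Adj: famous
        AP
          Adj: famous
      N: paper
The span 'the famous paper' is the NP node built by NP → Det AP N.
Its mother is the S built by S → NP VP.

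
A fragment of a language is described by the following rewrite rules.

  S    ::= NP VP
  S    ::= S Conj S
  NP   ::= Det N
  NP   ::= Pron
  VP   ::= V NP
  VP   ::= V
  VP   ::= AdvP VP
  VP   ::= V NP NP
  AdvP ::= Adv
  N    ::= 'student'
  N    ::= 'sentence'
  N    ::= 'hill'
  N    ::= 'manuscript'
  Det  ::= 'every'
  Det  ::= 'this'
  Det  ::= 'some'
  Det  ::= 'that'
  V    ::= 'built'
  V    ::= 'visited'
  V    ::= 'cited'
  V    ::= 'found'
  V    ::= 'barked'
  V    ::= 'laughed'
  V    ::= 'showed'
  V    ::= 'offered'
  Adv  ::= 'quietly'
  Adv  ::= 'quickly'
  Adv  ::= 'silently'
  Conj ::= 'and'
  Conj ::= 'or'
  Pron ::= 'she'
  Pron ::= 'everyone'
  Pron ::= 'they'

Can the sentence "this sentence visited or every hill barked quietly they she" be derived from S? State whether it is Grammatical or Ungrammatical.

Ungrammatical

A V word can never sit immediately before an Adv word in any string this grammar generates, so the substring 'barked quietly' rules out a derivation.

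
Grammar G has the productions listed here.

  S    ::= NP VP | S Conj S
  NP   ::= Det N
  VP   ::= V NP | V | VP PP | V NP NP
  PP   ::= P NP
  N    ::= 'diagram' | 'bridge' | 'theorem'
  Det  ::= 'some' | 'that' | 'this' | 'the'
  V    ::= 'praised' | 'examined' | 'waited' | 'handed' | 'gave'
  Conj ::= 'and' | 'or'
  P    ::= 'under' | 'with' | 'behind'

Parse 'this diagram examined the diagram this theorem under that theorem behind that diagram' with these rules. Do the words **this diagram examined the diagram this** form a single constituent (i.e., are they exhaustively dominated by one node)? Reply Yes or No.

No

[S [NP [Det this] [N diagram]] [VP [VP [VP [V examined] [NP [Det the] [N diagram]] [NP [Det this] [N theorem]]] [PP [P under] [NP [Det that] [N theorem]]]] [PP [P behind] [NP [Det that] [N diagram]]]]]
The smallest constituent containing 'this diagram examined the diagram this' is the S spanning 'this diagram examined the diagram this theorem under that theorem behind that diagram'; no single node in the tree dominates exactly the given words.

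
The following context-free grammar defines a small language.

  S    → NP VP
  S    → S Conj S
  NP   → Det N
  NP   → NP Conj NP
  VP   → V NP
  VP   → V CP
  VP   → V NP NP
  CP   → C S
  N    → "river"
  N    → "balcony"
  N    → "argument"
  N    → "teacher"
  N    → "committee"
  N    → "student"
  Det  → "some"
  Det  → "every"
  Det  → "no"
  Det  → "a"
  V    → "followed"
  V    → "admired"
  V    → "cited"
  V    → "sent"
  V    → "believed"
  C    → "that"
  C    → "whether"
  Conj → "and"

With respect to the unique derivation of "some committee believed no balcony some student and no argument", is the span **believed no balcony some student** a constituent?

No

[S [NP [Det some] [N committee]] [VP [V believed] [NP [Det no] [N balcony]] [NP [NP [Det some] [N student]] [Conj and] [NP [Det no] [N argument]]]]]
The smallest constituent containing 'believed no balcony some student' is the VP spanning 'believed no balcony some student and no argument'; no single node in the tree dominates exactly the given words.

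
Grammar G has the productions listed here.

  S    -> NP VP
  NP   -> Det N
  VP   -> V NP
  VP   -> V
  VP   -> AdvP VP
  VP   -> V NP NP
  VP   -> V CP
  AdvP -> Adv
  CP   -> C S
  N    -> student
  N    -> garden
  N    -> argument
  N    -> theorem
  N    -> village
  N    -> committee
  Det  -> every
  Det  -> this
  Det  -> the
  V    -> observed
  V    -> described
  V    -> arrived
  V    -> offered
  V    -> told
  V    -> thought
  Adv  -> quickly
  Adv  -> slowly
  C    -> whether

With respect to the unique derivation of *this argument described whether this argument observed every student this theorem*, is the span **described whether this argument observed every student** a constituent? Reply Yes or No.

No

[S [NP [Det this] [N argument]] [VP [V described] [CP [C whether] [S [NP [Det this] [N argument]] [VP [V observed] [NP [Det every] [N student]] [NP [Det this] [N theorem]]]]]]]
The smallest constituent containing 'described whether this argument observed every student' is the VP spanning 'described whether this argument observed every student this theorem'; no single node in the tree dominates exactly the given words.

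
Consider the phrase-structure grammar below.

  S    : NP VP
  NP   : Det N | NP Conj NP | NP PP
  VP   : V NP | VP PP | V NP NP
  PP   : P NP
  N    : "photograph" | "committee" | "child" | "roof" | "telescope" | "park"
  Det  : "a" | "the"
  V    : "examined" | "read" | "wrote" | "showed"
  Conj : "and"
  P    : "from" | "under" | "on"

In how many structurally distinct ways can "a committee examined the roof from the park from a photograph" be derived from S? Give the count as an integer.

Two of the 5 distinct bracketings:
[S [NP [Det a] [N committee]] [VP [V examined] [NP [NP [Det the] [N roof]] [PP [P from] [NP [NP [Det the] [N park]] [PP [P from] [NP [Det a] [N photograph]]]]]]]]
[S [NP [Det a] [N committee]] [VP [V examined] [NP [NP [NP [Det the] [N roof]] [PP [P from] [NP [Det the] [N park]]]] [PP [P from] [NP [Det a] [N photograph]]]]]]
The trees differ in how a recursive rule is bracketed over the same span.

5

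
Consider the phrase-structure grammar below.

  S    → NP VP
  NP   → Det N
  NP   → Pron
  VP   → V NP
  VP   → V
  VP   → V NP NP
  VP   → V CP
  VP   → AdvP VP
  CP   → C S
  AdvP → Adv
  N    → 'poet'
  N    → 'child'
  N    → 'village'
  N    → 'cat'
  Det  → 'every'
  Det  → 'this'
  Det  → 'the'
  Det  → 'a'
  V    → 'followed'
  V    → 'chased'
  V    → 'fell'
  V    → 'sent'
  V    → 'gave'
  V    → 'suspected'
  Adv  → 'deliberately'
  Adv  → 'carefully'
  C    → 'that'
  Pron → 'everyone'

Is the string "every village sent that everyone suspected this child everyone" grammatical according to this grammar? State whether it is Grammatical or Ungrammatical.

Grammatical

S
  NP
    Det: every
    N: village
  VP
    V: sent
    CP
      C: that
      S
        NP
          Pron: everyone
        VP
          V: suspected
          NP
            Det: this
            N: child
          NP
            Pron: everyone
The bracketing above is licensed at every node by one of the given productions, with S at the root.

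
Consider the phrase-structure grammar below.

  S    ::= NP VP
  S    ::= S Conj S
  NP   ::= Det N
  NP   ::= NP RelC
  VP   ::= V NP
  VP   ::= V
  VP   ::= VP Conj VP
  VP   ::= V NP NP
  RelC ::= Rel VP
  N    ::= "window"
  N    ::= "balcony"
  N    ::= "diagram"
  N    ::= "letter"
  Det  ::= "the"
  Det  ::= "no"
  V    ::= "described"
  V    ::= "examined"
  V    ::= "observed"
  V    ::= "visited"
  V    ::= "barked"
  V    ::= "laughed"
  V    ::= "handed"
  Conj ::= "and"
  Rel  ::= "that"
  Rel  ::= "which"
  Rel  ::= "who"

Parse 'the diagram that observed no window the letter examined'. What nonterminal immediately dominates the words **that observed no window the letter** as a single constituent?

[S [NP [NP [Det the] [N diagram]] [RelC [Rel that] [VP [V observed] [NP [Det no] [N window]] [NP [Det the] [N letter]]]]] [VP [V examined]]]
The span 'that observed no window the letter' is the RelC node built by RelC → Rel VP.

RelC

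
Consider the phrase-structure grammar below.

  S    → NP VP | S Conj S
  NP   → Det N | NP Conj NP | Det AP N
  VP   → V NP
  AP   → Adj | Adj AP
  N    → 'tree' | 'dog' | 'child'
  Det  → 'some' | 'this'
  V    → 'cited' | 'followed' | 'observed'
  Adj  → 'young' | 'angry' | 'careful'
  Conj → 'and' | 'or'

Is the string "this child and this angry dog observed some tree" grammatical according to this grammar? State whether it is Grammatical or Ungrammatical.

S
  NP
    NP
      Det: this
      N: child
    Conj: and
    NP
      Det: this
      AP
        Adj: angry
      N: dog
  VP
    V: observed
    NP
      Det: some
      N: tree
Every word is introduced by a lexical rule and the phrasal rules combine the resulting categories into a single S.

Grammatical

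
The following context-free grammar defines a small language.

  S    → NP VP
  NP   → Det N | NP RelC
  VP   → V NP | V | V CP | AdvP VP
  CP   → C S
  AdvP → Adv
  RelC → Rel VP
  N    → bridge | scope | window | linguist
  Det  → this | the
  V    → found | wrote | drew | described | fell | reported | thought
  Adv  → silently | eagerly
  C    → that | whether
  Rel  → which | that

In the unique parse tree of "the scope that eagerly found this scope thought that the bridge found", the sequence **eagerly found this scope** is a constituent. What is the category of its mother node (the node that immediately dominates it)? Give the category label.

S
  NP
    NP
      Det: the
      N: scope
    RelC
      Rel: that
      VP
        AdvP
          Adv: eagerly
        VP
          V: found
          NP
            Det: this
            N: scope
  VP
    V: thought
    CP
      C: that
      S
        NP
          Det: the
          N: bridge
        VP
          V: found
The span 'eagerly found this scope' is the VP node built by VP → AdvP VP.
Its mother is the RelC built by RelC → Rel VP.

RelC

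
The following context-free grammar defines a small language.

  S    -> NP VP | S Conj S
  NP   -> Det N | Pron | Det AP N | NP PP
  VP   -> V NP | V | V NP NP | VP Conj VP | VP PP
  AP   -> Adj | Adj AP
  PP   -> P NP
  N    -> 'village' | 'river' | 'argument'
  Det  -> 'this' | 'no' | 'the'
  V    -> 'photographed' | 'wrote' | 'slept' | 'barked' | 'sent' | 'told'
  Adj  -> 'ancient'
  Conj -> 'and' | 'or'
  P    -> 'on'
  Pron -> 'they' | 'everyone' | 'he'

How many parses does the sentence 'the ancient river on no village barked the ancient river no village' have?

1

[S [NP [NP [Det the] [AP [Adj ancient]] [N river]] [PP [P on] [NP [Det no] [N village]]]] [VP [V barked] [NP [Det the] [AP [Adj ancient]] [N river]] [NP [Det no] [N village]]]]
No rule offers an alternative attachment or grouping for any span, so this is the only derivation.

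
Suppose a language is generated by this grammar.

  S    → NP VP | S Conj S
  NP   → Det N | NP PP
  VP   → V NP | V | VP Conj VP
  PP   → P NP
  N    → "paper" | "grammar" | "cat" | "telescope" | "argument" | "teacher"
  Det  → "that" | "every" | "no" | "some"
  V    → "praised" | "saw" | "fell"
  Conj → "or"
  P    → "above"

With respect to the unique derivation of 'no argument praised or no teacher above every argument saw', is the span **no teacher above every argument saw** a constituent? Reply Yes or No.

[S [S [NP [Det no] [N argument]] [VP [V praised]]] [Conj or] [S [NP [NP [Det no] [N teacher]] [PP [P above] [NP [Det every] [N argument]]]] [VP [V saw]]]]
The words 'no teacher above every argument saw' are exhaustively dominated by a single S node (built by S → NP VP), so they form a constituent.

Yes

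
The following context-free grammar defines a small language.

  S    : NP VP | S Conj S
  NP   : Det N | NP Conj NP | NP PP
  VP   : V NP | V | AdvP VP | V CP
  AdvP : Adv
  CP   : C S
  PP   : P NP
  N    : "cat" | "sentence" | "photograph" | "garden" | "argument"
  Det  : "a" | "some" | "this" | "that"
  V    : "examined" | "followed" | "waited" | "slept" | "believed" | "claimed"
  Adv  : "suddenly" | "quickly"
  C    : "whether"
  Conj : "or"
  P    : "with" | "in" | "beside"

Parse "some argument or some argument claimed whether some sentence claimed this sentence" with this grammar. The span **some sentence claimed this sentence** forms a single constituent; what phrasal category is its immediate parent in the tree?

[S [NP [NP [Det some] [N argument]] [Conj or] [NP [Det some] [N argument]]] [VP [V claimed] [CP [C whether] [S [NP [Det some] [N sentence]] [VP [V claimed] [NP [Det this] [N sentence]]]]]]]
The span 'some sentence claimed this sentence' is the S node built by S → NP VP.
Its mother is the CP built by CP → C S.

CP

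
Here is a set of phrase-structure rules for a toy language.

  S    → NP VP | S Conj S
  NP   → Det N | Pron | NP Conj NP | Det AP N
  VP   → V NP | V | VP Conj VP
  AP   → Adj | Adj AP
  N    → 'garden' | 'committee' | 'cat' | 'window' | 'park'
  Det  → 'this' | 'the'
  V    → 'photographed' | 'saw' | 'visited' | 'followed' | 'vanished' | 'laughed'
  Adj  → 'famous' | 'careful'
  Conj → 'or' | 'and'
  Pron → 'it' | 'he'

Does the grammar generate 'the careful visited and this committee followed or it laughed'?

Ungrammatical

An Adj word can never sit immediately before a V word in any string this grammar generates, so the substring 'careful visited' rules out a derivation.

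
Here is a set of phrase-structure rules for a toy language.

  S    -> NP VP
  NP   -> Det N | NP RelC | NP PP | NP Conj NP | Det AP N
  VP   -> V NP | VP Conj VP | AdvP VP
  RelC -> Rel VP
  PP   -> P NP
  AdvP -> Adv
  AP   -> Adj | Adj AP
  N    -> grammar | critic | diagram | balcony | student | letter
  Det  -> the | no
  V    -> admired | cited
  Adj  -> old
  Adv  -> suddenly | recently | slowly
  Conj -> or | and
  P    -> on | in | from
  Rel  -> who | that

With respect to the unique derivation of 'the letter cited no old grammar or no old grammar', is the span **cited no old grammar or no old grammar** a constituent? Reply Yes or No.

[S [NP [Det the] [N letter]] [VP [V cited] [NP [NP [Det no] [AP [Adj old]] [N grammar]] [Conj or] [NP [Det no] [AP [Adj old]] [N grammar]]]]]
The words 'cited no old grammar or no old grammar' are exhaustively dominated by a single VP node (built by VP → V NP), so they form a constituent.

Yes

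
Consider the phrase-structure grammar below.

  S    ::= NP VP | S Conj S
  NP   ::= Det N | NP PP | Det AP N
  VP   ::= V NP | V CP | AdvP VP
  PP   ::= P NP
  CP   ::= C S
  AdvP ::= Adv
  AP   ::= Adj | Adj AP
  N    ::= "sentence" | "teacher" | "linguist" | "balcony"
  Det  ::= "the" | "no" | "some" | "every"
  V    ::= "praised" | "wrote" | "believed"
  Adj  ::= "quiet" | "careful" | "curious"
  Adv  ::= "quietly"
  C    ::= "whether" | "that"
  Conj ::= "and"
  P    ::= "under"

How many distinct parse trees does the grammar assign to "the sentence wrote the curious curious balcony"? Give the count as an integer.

[S [NP [Det the] [N sentence]] [VP [V wrote] [NP [Det the] [AP [Adj curious] [AP [Adj curious]]] [N balcony]]]]
No rule offers an alternative attachment or grouping for any span, so this is the only derivation.

1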